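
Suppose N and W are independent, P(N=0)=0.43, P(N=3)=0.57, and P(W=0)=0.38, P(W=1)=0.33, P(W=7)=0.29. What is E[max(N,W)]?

3.386

E[max(N,W)] = Σ_n Σ_w max(n,w) · P(N=n)P(W=w)
 = 0·0.1634 + 1·0.1419 + 7·0.1247 + 3·0.2166 + 3·0.1881 + 7·0.1653
 = 0 + 0.1419 + 0.8729 + 0.6498 + 0.5643 + 1.1571
 = 3.386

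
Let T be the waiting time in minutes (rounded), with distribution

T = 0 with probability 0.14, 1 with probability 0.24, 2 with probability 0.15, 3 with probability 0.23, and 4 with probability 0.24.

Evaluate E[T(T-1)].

4.56

E[T(T-1)] = Σ t(t-1)·P(T=t)
 = 0·0.14 + 0·0.24 + 2·0.15 + 6·0.23 + 12·0.24
 = 0 + 0 + 0.3 + 1.38 + 2.88
 = 4.56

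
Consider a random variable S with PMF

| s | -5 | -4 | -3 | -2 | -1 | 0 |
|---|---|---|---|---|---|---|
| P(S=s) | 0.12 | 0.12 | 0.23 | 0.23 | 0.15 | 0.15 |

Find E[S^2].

E[S^2] = Σ s^2·P(S=s)
 = 25·0.12 + 16·0.12 + 9·0.23 + 4·0.23 + 1·0.15 + 0·0.15
 = 3 + 1.92 + 2.07 + 0.92 + 0.15 + 0
 = 8.06

8.06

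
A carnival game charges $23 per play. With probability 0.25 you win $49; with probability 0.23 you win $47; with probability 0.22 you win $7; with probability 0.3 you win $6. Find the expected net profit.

3.4

E[payout] = 49·0.25 + 47·0.23 + 7·0.22 + 6·0.3
 = 12.25 + 10.81 + 1.54 + 1.8
 = 26.4
Net = 26.4 - 23 = 3.4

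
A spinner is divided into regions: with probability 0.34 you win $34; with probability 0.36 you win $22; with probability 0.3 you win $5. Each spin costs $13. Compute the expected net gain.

7.98

E[payout] = 34·0.34 + 22·0.36 + 5·0.3
 = 11.56 + 7.92 + 1.5
 = 20.98
Net = 20.98 - 13 = 7.98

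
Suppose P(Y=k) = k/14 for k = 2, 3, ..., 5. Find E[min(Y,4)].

E[min(Y,4)] = Σ min(y,4)·P(Y=y)
 = 2·1/7 + 3·3/14 + 4·2/7 + 4·5/14
 = 2/7 + 9/14 + 8/7 + 10/7
 = 7/2

3.5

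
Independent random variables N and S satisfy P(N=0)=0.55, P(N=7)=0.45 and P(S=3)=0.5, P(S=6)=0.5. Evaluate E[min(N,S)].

E[min(N,S)] = Σ_n Σ_s min(n,s) · P(N=n)P(S=s)
 = 0·0.275 + 0·0.275 + 3·0.225 + 6·0.225
 = 0 + 0 + 0.675 + 1.35
 = 2.025

2.025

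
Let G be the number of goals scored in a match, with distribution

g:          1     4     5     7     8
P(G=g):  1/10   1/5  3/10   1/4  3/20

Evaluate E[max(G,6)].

6.55

E[max(G,6)] = Σ max(g,6)·P(G=g)
 = 6·1/10 + 6·1/5 + 6·3/10 + 7·1/4 + 8·3/20
 = 3/5 + 6/5 + 9/5 + 7/4 + 6/5
 = 131/20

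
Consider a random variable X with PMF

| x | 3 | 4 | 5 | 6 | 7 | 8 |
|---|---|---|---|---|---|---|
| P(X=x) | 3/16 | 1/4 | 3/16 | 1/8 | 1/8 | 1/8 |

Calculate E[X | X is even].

5.5

P(X is even) = 1/4 + 1/8 + 1/8 = 1/2.
E[X | X is even] = [4·1/4 + 6·1/8 + 8·1/8] / (1/2)
 = 11/4 / (1/2)
 = 11/2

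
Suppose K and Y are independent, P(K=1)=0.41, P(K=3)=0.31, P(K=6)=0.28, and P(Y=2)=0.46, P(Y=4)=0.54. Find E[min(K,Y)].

2.0598

E[min(K,Y)] = Σ_k Σ_y min(k,y) · P(K=k)P(Y=y)
 = 1·0.1886 + 1·0.2214 + 2·0.1426 + 3·0.1674 + 2·0.1288 + 4·0.1512
 = 0.1886 + 0.2214 + 0.2852 + 0.5022 + 0.2576 + 0.6048
 = 2.0598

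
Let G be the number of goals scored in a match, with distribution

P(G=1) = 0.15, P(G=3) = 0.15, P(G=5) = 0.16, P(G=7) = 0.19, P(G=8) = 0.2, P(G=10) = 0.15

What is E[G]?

5.83

E[G] = Σ g·P(G=g)
 = 1·0.15 + 3·0.15 + 5·0.16 + 7·0.19 + 8·0.2 + 10·0.15
 = 0.15 + 0.45 + 0.8 + 1.33 + 1.6 + 1.5
 = 5.83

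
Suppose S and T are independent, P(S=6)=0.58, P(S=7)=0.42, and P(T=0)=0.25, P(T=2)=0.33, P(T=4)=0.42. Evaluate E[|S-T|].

E[|S-T|] = Σ_s Σ_t |s-t| · P(S=s)P(T=t)
 = 6·0.145 + 4·0.1914 + 2·0.2436 + 7·0.105 + 5·0.1386 + 3·0.1764
 = 0.87 + 0.7656 + 0.4872 + 0.735 + 0.693 + 0.5292
 = 4.08

4.08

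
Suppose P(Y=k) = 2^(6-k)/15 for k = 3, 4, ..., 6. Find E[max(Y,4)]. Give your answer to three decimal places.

E[max(Y,4)] = Σ max(y,4)·P(Y=y)
 = 4·8/15 + 4·4/15 + 5·2/15 + 6·1/15
 = 32/15 + 16/15 + 2/3 + 2/5
 = 64/15

4.267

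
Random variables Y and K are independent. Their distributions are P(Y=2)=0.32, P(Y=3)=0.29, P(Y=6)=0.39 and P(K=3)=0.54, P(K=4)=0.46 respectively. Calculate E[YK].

E[YK] = Σ_y Σ_k yk · P(Y=y)P(K=k)
 = 6·0.1728 + 8·0.1472 + 9·0.1566 + 12·0.1334 + 18·0.2106 + 24·0.1794
 = 1.0368 + 1.1776 + 1.4094 + 1.6008 + 3.7908 + 4.3056
 = 13.321

13.321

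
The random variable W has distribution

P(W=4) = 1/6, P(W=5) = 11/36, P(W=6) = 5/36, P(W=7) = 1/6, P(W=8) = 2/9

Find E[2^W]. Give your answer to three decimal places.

99.556

E[2^W] = Σ 2^w·P(W=w)
 = 16·1/6 + 32·11/36 + 64·5/36 + 128·1/6 + 256·2/9
 = 8/3 + 88/9 + 80/9 + 64/3 + 512/9
 = 896/9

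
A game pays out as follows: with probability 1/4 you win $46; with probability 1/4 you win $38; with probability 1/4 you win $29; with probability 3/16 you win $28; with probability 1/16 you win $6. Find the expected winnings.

E[payout] = 46·1/4 + 38·1/4 + 29·1/4 + 28·3/16 + 6·1/16
 = 23/2 + 19/2 + 29/4 + 21/4 + 3/8
 = 271/8

33.875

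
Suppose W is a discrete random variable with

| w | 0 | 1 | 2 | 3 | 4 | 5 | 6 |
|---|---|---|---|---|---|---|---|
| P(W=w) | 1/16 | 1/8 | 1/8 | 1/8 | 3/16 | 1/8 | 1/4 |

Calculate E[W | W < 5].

P(W < 5) = 1/16 + 1/8 + 1/8 + 1/8 + 3/16 = 5/8.
E[W | W < 5] = [0·1/16 + 1·1/8 + 2·1/8 + 3·1/8 + 4·3/16] / (5/8)
 = 3/2 / (5/8)
 = 12/5

2.4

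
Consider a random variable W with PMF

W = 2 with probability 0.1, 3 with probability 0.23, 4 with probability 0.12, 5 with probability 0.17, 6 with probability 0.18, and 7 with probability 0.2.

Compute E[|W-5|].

E[|W-5|] = Σ |w-5|·P(W=w)
 = 3·0.1 + 2·0.23 + 1·0.12 + 0·0.17 + 1·0.18 + 2·0.2
 = 0.3 + 0.46 + 0.12 + 0 + 0.18 + 0.4
 = 1.46

1.46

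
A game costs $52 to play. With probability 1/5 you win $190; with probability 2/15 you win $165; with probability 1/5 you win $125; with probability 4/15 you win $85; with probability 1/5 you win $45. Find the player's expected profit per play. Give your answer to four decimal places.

E[payout] = 190·1/5 + 165·2/15 + 125·1/5 + 85·4/15 + 45·1/5
 = 38 + 22 + 25 + 68/3 + 9
 = 350/3
Net = 350/3 - 52 = 194/3

64.6667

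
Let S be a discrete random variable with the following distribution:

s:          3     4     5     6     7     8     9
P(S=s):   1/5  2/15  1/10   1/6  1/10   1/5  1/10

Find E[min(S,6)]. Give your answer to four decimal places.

E[min(S,6)] = Σ min(s,6)·P(S=s)
 = 3·1/5 + 4·2/15 + 5·1/10 + 6·1/6 + 6·1/10 + 6·1/5 + 6·1/10
 = 3/5 + 8/15 + 1/2 + 1 + 3/5 + 6/5 + 3/5
 = 151/30

5.0333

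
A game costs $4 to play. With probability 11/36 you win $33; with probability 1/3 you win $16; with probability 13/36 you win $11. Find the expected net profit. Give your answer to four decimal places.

E[payout] = 33·11/36 + 16·1/3 + 11·13/36
 = 121/12 + 16/3 + 143/36
 = 349/18
Net = 349/18 - 4 = 277/18

15.3889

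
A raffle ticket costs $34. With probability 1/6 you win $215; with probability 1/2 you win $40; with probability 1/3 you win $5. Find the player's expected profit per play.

23.5

E[payout] = 215·1/6 + 40·1/2 + 5·1/3
 = 215/6 + 20 + 5/3
 = 115/2
Net = 115/2 - 34 = 47/2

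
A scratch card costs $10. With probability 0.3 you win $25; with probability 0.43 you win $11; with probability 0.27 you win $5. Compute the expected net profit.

E[payout] = 25·0.3 + 11·0.43 + 5·0.27
 = 7.5 + 4.73 + 1.35
 = 13.58
Net = 13.58 - 10 = 3.58

3.58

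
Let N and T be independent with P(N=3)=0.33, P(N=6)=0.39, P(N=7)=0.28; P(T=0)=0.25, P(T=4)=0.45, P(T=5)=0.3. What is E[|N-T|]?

E[|N-T|] = Σ_n Σ_t |n-t| · P(N=n)P(T=t)
 = 3·0.0825 + 1·0.1485 + 2·0.099 + 6·0.0975 + 2·0.1755 + 1·0.117 + 7·0.07 + 3·0.126 + 2·0.084
 = 0.2475 + 0.1485 + 0.198 + 0.585 + 0.351 + 0.117 + 0.49 + 0.378 + 0.168
 = 2.683

2.683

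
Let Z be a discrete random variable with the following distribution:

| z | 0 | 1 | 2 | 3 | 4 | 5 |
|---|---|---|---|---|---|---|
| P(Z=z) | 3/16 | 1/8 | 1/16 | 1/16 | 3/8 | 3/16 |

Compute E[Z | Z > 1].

4

P(Z > 1) = 1/16 + 1/16 + 3/8 + 3/16 = 11/16.
E[Z | Z > 1] = [2·1/16 + 3·1/16 + 4·3/8 + 5·3/16] / (11/16)
 = 11/4 / (11/16)
 = 4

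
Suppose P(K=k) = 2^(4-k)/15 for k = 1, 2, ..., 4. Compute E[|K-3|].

1.4

E[|K-3|] = Σ |k-3|·P(K=k)
 = 2·8/15 + 1·4/15 + 0·2/15 + 1·1/15
 = 16/15 + 4/15 + 0 + 1/15
 = 7/5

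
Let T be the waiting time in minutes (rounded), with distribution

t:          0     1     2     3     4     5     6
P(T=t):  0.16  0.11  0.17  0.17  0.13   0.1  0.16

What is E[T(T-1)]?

E[T(T-1)] = Σ t(t-1)·P(T=t)
 = 0·0.16 + 0·0.11 + 2·0.17 + 6·0.17 + 12·0.13 + 20·0.1 + 30·0.16
 = 0 + 0 + 0.34 + 1.02 + 1.56 + 2 + 4.8
 = 9.72

9.72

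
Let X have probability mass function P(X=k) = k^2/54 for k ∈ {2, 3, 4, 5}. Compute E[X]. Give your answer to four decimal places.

E[X] = Σ x·P(X=x)
 = 2·2/27 + 3·1/6 + 4·8/27 + 5·25/54
 = 4/27 + 1/2 + 32/27 + 125/54
 = 112/27

4.1481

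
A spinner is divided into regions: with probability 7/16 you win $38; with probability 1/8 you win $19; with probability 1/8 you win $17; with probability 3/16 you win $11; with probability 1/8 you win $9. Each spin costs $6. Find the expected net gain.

E[payout] = 38·7/16 + 19·1/8 + 17·1/8 + 11·3/16 + 9·1/8
 = 133/8 + 19/8 + 17/8 + 33/16 + 9/8
 = 389/16
Net = 389/16 - 6 = 293/16

18.3125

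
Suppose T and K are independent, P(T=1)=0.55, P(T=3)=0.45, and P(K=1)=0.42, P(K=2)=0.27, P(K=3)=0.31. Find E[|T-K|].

0.989

E[|T-K|] = Σ_t Σ_k |t-k| · P(T=t)P(K=k)
 = 0·0.231 + 1·0.1485 + 2·0.1705 + 2·0.189 + 1·0.1215 + 0·0.1395
 = 0 + 0.1485 + 0.341 + 0.378 + 0.1215 + 0
 = 0.989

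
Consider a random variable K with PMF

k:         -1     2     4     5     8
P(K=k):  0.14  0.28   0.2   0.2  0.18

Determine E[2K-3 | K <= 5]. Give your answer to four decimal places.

2.4146

P(K <= 5) = 0.14 + 0.28 + 0.2 + 0.2 = 0.82.
E[2K-3 | K <= 5] = [(-5)·0.14 + 1·0.28 + 5·0.2 + 7·0.2] / 0.82
 = 1.98 / 0.82
 = 99/41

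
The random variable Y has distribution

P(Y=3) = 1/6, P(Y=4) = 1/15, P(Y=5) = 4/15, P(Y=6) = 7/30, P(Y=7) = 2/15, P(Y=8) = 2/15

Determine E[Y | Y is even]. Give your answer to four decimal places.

6.3077

P(Y is even) = 1/15 + 7/30 + 2/15 = 13/30.
E[Y | Y is even] = [4·1/15 + 6·7/30 + 8·2/15] / (13/30)
 = 41/15 / (13/30)
 = 82/13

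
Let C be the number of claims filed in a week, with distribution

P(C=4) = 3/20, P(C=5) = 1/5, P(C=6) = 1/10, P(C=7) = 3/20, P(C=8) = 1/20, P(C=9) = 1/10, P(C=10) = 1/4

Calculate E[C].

7.05

E[C] = Σ c·P(C=c)
 = 4·3/20 + 5·1/5 + 6·1/10 + 7·3/20 + 8·1/20 + 9·1/10 + 10·1/4
 = 3/5 + 1 + 3/5 + 21/20 + 2/5 + 9/10 + 5/2
 = 141/20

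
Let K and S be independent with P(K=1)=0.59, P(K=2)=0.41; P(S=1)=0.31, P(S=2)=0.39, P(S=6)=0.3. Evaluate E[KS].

E[KS] = Σ_k Σ_s ks · P(K=k)P(S=s)
 = 1·0.1829 + 2·0.2301 + 6·0.177 + 2·0.1271 + 4·0.1599 + 12·0.123
 = 0.1829 + 0.4602 + 1.062 + 0.2542 + 0.6396 + 1.476
 = 4.0749

4.0749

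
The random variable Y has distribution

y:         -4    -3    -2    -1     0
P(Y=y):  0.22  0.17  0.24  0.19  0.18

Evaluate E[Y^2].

E[Y^2] = Σ y^2·P(Y=y)
 = 16·0.22 + 9·0.17 + 4·0.24 + 1·0.19 + 0·0.18
 = 3.52 + 1.53 + 0.96 + 0.19 + 0
 = 6.2

6.2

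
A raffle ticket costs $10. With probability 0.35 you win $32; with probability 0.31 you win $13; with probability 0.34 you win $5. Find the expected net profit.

6.93

E[payout] = 32·0.35 + 13·0.31 + 5·0.34
 = 11.2 + 4.03 + 1.7
 = 16.93
Net = 16.93 - 10 = 6.93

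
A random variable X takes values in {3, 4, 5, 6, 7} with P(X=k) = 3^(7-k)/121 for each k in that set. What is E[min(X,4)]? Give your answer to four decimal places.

3.3306

E[min(X,4)] = Σ min(x,4)·P(X=x)
 = 3·81/121 + 4·27/121 + 4·9/121 + 4·3/121 + 4·1/121
 = 243/121 + 108/121 + 36/121 + 12/121 + 4/121
 = 403/121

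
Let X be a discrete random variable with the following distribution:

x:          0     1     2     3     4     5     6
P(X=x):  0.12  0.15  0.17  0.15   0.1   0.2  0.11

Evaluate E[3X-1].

E[3X-1] = Σ (3x-1)·P(X=x)
 = (-1)·0.12 + 2·0.15 + 5·0.17 + 8·0.15 + 11·0.1 + 14·0.2 + 17·0.11
 = (-0.12) + 0.3 + 0.85 + 1.2 + 1.1 + 2.8 + 1.87
 = 8

8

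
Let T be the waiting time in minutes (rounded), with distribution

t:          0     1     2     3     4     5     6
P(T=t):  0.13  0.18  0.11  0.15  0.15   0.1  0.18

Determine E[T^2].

13.35

E[T^2] = Σ t^2·P(T=t)
 = 0·0.13 + 1·0.18 + 4·0.11 + 9·0.15 + 16·0.15 + 25·0.1 + 36·0.18
 = 0 + 0.18 + 0.44 + 1.35 + 2.4 + 2.5 + 6.48
 = 13.35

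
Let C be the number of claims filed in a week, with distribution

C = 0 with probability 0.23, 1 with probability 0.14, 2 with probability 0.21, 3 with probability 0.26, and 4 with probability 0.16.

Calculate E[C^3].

E[C^3] = Σ c^3·P(C=c)
 = 0·0.23 + 1·0.14 + 8·0.21 + 27·0.26 + 64·0.16
 = 0 + 0.14 + 1.68 + 7.02 + 10.24
 = 19.08

19.08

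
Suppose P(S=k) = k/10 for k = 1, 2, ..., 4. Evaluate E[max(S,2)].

3.1

E[max(S,2)] = Σ max(s,2)·P(S=s)
 = 2·1/10 + 2·1/5 + 3·3/10 + 4·2/5
 = 1/5 + 2/5 + 9/10 + 8/5
 = 31/10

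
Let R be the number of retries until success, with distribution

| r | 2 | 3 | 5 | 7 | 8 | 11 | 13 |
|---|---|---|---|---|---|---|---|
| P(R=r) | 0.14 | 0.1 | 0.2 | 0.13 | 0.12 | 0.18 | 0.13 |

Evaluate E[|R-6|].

3.24

E[|R-6|] = Σ |r-6|·P(R=r)
 = 4·0.14 + 3·0.1 + 1·0.2 + 1·0.13 + 2·0.12 + 5·0.18 + 7·0.13
 = 0.56 + 0.3 + 0.2 + 0.13 + 0.24 + 0.9 + 0.91
 = 3.24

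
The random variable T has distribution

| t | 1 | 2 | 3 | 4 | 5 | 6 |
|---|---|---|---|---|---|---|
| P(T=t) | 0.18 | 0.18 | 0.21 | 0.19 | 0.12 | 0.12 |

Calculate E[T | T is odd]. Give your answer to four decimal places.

2.7647

P(T is odd) = 0.18 + 0.21 + 0.12 = 0.51.
E[T | T is odd] = [1·0.18 + 3·0.21 + 5·0.12] / 0.51
 = 1.41 / 0.51
 = 47/17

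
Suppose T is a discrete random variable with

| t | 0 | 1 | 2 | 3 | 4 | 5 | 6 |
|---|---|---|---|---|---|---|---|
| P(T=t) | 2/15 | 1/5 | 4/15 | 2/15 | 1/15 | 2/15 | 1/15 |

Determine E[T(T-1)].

E[T(T-1)] = Σ t(t-1)·P(T=t)
 = 0·2/15 + 0·1/5 + 2·4/15 + 6·2/15 + 12·1/15 + 20·2/15 + 30·1/15
 = 0 + 0 + 8/15 + 4/5 + 4/5 + 8/3 + 2
 = 34/5

6.8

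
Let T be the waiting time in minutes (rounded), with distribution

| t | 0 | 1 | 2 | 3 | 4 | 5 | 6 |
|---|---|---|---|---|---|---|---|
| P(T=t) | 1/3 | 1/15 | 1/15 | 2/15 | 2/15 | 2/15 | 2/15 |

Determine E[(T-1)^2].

E[(T-1)^2] = Σ (t-1)^2·P(T=t)
 = 1·1/3 + 0·1/15 + 1·1/15 + 4·2/15 + 9·2/15 + 16·2/15 + 25·2/15
 = 1/3 + 0 + 1/15 + 8/15 + 6/5 + 32/15 + 10/3
 = 38/5

7.6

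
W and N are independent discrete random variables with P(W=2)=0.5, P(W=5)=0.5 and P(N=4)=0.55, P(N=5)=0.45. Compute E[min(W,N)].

3.225

E[min(W,N)] = Σ_w Σ_n min(w,n) · P(W=w)P(N=n)
 = 2·0.275 + 2·0.225 + 4·0.275 + 5·0.225
 = 0.55 + 0.45 + 1.1 + 1.125
 = 3.225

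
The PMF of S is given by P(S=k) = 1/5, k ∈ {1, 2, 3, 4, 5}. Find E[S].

3

E[S] = Σ s·P(S=s)
 = 1·1/5 + 2·1/5 + 3·1/5 + 4·1/5 + 5·1/5
 = 1/5 + 2/5 + 3/5 + 4/5 + 1
 = 3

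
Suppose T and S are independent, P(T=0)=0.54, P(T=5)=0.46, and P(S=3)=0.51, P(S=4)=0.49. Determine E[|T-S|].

2.5792

E[|T-S|] = Σ_t Σ_s |t-s| · P(T=t)P(S=s)
 = 3·0.2754 + 4·0.2646 + 2·0.2346 + 1·0.2254
 = 0.8262 + 1.0584 + 0.4692 + 0.2254
 = 2.5792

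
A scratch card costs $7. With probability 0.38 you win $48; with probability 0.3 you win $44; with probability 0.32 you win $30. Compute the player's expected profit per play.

34.04

E[payout] = 48·0.38 + 44·0.3 + 30·0.32
 = 18.24 + 13.2 + 9.6
 = 41.04
Net = 41.04 - 7 = 34.04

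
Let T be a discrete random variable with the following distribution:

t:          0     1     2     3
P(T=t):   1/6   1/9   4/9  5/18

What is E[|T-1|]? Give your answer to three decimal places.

1.167

E[|T-1|] = Σ |t-1|·P(T=t)
 = 1·1/6 + 0·1/9 + 1·4/9 + 2·5/18
 = 1/6 + 0 + 4/9 + 5/9
 = 7/6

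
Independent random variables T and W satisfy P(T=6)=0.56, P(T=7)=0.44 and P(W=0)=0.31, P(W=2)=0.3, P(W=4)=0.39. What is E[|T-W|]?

4.28

E[|T-W|] = Σ_t Σ_w |t-w| · P(T=t)P(W=w)
 = 6·0.1736 + 4·0.168 + 2·0.2184 + 7·0.1364 + 5·0.132 + 3·0.1716
 = 1.0416 + 0.672 + 0.4368 + 0.9548 + 0.66 + 0.5148
 = 4.28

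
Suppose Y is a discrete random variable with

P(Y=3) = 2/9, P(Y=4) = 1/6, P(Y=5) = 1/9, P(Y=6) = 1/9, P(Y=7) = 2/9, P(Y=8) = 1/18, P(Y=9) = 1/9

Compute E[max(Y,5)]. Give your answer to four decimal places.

6.1667

E[max(Y,5)] = Σ max(y,5)·P(Y=y)
 = 5·2/9 + 5·1/6 + 5·1/9 + 6·1/9 + 7·2/9 + 8·1/18 + 9·1/9
 = 10/9 + 5/6 + 5/9 + 2/3 + 14/9 + 4/9 + 1
 = 37/6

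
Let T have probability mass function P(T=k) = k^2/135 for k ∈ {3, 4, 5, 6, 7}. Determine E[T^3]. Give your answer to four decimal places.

E[T^3] = Σ t^3·P(T=t)
 = 27·1/15 + 64·16/135 + 125·5/27 + 216·4/15 + 343·49/135
 = 9/5 + 1024/135 + 625/27 + 288/5 + 16807/135
 = 5795/27

214.6296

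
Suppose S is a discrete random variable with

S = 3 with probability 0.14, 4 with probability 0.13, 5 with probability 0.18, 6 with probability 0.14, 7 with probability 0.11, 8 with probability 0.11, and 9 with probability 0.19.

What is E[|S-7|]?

1.94

E[|S-7|] = Σ |s-7|·P(S=s)
 = 4·0.14 + 3·0.13 + 2·0.18 + 1·0.14 + 0·0.11 + 1·0.11 + 2·0.19
 = 0.56 + 0.39 + 0.36 + 0.14 + 0 + 0.11 + 0.38
 = 1.94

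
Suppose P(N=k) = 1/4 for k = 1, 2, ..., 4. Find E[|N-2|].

E[|N-2|] = Σ |n-2|·P(N=n)
 = 1·1/4 + 0·1/4 + 1·1/4 + 2·1/4
 = 1/4 + 0 + 1/4 + 1/2
 = 1

1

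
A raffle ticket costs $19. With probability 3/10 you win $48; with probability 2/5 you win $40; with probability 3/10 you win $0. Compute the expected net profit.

11.4

E[payout] = 48·3/10 + 40·2/5 + 0·3/10
 = 72/5 + 16 + 0
 = 152/5
Net = 152/5 - 19 = 57/5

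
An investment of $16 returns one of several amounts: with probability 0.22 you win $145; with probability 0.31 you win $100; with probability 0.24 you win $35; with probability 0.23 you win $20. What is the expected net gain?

59.9

E[payout] = 145·0.22 + 100·0.31 + 35·0.24 + 20·0.23
 = 31.9 + 31 + 8.4 + 4.6
 = 75.9
Net = 75.9 - 16 = 59.9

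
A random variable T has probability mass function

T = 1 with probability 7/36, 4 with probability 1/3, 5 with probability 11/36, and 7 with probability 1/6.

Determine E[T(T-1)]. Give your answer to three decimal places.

17.111

E[T(T-1)] = Σ t(t-1)·P(T=t)
 = 0·7/36 + 12·1/3 + 20·11/36 + 42·1/6
 = 0 + 4 + 55/9 + 7
 = 154/9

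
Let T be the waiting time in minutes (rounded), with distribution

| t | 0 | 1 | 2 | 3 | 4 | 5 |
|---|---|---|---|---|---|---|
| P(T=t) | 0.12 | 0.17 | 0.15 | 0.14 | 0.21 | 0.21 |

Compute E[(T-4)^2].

E[(T-4)^2] = Σ (t-4)^2·P(T=t)
 = 16·0.12 + 9·0.17 + 4·0.15 + 1·0.14 + 0·0.21 + 1·0.21
 = 1.92 + 1.53 + 0.6 + 0.14 + 0 + 0.21
 = 4.4

4.4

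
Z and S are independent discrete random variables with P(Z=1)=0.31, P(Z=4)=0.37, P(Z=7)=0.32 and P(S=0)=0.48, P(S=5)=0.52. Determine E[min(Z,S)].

E[min(Z,S)] = Σ_z Σ_s min(z,s) · P(Z=z)P(S=s)
 = 0·0.1488 + 1·0.1612 + 0·0.1776 + 4·0.1924 + 0·0.1536 + 5·0.1664
 = 0 + 0.1612 + 0 + 0.7696 + 0 + 0.832
 = 1.7628

1.7628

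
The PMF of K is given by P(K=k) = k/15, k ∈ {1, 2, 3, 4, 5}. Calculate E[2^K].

E[2^K] = Σ 2^k·P(K=k)
 = 2·1/15 + 4·2/15 + 8·1/5 + 16·4/15 + 32·1/3
 = 2/15 + 8/15 + 8/5 + 64/15 + 32/3
 = 86/5

17.2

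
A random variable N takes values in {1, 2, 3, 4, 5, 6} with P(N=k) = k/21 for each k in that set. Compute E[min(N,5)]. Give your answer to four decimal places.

4.0476

E[min(N,5)] = Σ min(n,5)·P(N=n)
 = 1·1/21 + 2·2/21 + 3·1/7 + 4·4/21 + 5·5/21 + 5·2/7
 = 1/21 + 4/21 + 3/7 + 16/21 + 25/21 + 10/7
 = 85/21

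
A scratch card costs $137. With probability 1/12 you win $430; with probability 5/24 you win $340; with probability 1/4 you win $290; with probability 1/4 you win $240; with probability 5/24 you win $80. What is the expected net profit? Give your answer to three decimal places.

118.833

E[payout] = 430·1/12 + 340·5/24 + 290·1/4 + 240·1/4 + 80·5/24
 = 215/6 + 425/6 + 145/2 + 60 + 50/3
 = 1535/6
Net = 1535/6 - 137 = 713/6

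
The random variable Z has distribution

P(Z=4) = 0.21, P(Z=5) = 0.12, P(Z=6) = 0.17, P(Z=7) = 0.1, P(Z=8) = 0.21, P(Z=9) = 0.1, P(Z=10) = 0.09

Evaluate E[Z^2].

E[Z^2] = Σ z^2·P(Z=z)
 = 16·0.21 + 25·0.12 + 36·0.17 + 49·0.1 + 64·0.21 + 81·0.1 + 100·0.09
 = 3.36 + 3 + 6.12 + 4.9 + 13.44 + 8.1 + 9
 = 47.92

47.92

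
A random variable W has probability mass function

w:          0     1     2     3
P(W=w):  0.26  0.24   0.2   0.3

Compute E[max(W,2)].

2.3

E[max(W,2)] = Σ max(w,2)·P(W=w)
 = 2·0.26 + 2·0.24 + 2·0.2 + 3·0.3
 = 0.52 + 0.48 + 0.4 + 0.9
 = 2.3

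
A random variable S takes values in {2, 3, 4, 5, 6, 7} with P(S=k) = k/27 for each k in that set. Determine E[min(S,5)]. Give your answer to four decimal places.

4.4074

E[min(S,5)] = Σ min(s,5)·P(S=s)
 = 2·2/27 + 3·1/9 + 4·4/27 + 5·5/27 + 5·2/9 + 5·7/27
 = 4/27 + 1/3 + 16/27 + 25/27 + 10/9 + 35/27
 = 119/27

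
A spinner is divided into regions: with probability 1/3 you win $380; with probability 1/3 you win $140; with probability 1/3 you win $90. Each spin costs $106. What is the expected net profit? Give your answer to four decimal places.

97.3333

E[payout] = 380·1/3 + 140·1/3 + 90·1/3
 = 380/3 + 140/3 + 30
 = 610/3
Net = 610/3 - 106 = 292/3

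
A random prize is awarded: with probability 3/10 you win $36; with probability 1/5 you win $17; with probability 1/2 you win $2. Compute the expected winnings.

E[payout] = 36·3/10 + 17·1/5 + 2·1/2
 = 54/5 + 17/5 + 1
 = 76/5

15.2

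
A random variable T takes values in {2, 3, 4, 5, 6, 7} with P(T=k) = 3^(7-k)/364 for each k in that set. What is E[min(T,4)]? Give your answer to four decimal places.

E[min(T,4)] = Σ min(t,4)·P(T=t)
 = 2·243/364 + 3·81/364 + 4·27/364 + 4·9/364 + 4·3/364 + 4·1/364
 = 243/182 + 243/364 + 27/91 + 9/91 + 3/91 + 1/91
 = 127/52

2.4423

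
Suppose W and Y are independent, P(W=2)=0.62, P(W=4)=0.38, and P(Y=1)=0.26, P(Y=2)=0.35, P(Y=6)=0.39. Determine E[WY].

9.108

E[WY] = Σ_w Σ_y wy · P(W=w)P(Y=y)
 = 2·0.1612 + 4·0.217 + 12·0.2418 + 4·0.0988 + 8·0.133 + 24·0.1482
 = 0.3224 + 0.868 + 2.9016 + 0.3952 + 1.064 + 3.5568
 = 9.108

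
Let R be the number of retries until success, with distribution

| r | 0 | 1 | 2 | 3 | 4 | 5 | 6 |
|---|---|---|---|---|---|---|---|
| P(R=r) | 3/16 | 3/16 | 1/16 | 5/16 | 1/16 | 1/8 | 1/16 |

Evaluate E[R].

E[R] = Σ r·P(R=r)
 = 0·3/16 + 1·3/16 + 2·1/16 + 3·5/16 + 4·1/16 + 5·1/8 + 6·1/16
 = 0 + 3/16 + 1/8 + 15/16 + 1/4 + 5/8 + 3/8
 = 5/2

2.5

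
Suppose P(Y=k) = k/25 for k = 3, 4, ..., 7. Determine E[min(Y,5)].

E[min(Y,5)] = Σ min(y,5)·P(Y=y)
 = 3·3/25 + 4·4/25 + 5·1/5 + 5·6/25 + 5·7/25
 = 9/25 + 16/25 + 1 + 6/5 + 7/5
 = 23/5

4.6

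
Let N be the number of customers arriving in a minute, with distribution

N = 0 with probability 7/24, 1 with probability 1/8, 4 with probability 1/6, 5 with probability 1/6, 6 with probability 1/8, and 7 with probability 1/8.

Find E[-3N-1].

E[-3N-1] = Σ (-3n-1)·P(N=n)
 = (-1)·7/24 + (-4)·1/8 + (-13)·1/6 + (-16)·1/6 + (-19)·1/8 + (-22)·1/8
 = (-7/24) + (-1/2) + (-13/6) + (-8/3) + (-19/8) + (-11/4)
 = -43/4

-10.75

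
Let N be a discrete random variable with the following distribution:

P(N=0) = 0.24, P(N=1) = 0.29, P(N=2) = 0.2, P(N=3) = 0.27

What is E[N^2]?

E[N^2] = Σ n^2·P(N=n)
 = 0·0.24 + 1·0.29 + 4·0.2 + 9·0.27
 = 0 + 0.29 + 0.8 + 2.43
 = 3.52

3.52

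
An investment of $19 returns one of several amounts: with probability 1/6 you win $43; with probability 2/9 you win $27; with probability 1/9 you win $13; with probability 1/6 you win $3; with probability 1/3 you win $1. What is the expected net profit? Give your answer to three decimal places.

-3.556

E[payout] = 43·1/6 + 27·2/9 + 13·1/9 + 3·1/6 + 1·1/3
 = 43/6 + 6 + 13/9 + 1/2 + 1/3
 = 139/9
Net = 139/9 - 19 = -32/9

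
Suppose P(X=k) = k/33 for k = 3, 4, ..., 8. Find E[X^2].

39

E[X^2] = Σ x^2·P(X=x)
 = 9·1/11 + 16·4/33 + 25·5/33 + 36·2/11 + 49·7/33 + 64·8/33
 = 9/11 + 64/33 + 125/33 + 72/11 + 343/33 + 512/33
 = 39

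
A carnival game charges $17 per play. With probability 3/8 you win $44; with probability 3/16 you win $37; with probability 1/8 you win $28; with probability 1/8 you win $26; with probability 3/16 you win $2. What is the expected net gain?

E[payout] = 44·3/8 + 37·3/16 + 28·1/8 + 26·1/8 + 2·3/16
 = 33/2 + 111/16 + 7/2 + 13/4 + 3/8
 = 489/16
Net = 489/16 - 17 = 217/16

13.5625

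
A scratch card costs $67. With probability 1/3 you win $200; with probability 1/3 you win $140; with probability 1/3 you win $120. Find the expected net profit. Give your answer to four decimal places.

86.3333

E[payout] = 200·1/3 + 140·1/3 + 120·1/3
 = 200/3 + 140/3 + 40
 = 460/3
Net = 460/3 - 67 = 259/3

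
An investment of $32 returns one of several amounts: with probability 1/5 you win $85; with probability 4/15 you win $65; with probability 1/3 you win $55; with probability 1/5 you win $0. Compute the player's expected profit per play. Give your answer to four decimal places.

20.6667

E[payout] = 85·1/5 + 65·4/15 + 55·1/3 + 0·1/5
 = 17 + 52/3 + 55/3 + 0
 = 158/3
Net = 158/3 - 32 = 62/3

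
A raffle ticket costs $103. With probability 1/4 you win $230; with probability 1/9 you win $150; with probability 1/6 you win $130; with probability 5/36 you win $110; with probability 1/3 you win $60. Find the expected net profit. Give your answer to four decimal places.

28.1111

E[payout] = 230·1/4 + 150·1/9 + 130·1/6 + 110·5/36 + 60·1/3
 = 115/2 + 50/3 + 65/3 + 275/18 + 20
 = 1180/9
Net = 1180/9 - 103 = 253/9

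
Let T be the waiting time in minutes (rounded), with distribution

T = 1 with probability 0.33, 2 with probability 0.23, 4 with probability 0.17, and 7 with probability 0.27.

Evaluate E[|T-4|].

E[|T-4|] = Σ |t-4|·P(T=t)
 = 3·0.33 + 2·0.23 + 0·0.17 + 3·0.27
 = 0.99 + 0.46 + 0 + 0.81
 = 2.26

2.26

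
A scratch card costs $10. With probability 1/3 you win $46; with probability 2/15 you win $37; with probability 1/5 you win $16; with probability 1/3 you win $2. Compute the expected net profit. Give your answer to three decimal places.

14.133

E[payout] = 46·1/3 + 37·2/15 + 16·1/5 + 2·1/3
 = 46/3 + 74/15 + 16/5 + 2/3
 = 362/15
Net = 362/15 - 10 = 212/15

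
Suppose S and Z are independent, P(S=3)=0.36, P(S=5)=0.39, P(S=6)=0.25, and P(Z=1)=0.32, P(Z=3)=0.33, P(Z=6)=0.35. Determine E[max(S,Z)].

E[max(S,Z)] = Σ_s Σ_z max(s,z) · P(S=s)P(Z=z)
 = 3·0.1152 + 3·0.1188 + 6·0.126 + 5·0.1248 + 5·0.1287 + 6·0.1365 + 6·0.08 + 6·0.0825 + 6·0.0875
 = 0.3456 + 0.3564 + 0.756 + 0.624 + 0.6435 + 0.819 + 0.48 + 0.495 + 0.525
 = 5.0445

5.0445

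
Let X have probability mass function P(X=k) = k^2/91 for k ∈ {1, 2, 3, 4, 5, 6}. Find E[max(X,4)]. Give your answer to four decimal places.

E[max(X,4)] = Σ max(x,4)·P(X=x)
 = 4·1/91 + 4·4/91 + 4·9/91 + 4·16/91 + 5·25/91 + 6·36/91
 = 4/91 + 16/91 + 36/91 + 64/91 + 125/91 + 216/91
 = 461/91

5.0659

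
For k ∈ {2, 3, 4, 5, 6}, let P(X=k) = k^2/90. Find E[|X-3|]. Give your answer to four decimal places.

1.9778

E[|X-3|] = Σ |x-3|·P(X=x)
 = 1·2/45 + 0·1/10 + 1·8/45 + 2·5/18 + 3·2/5
 = 2/45 + 0 + 8/45 + 5/9 + 6/5
 = 89/45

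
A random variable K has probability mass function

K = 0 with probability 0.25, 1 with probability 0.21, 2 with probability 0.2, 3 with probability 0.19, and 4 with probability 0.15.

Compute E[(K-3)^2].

E[(K-3)^2] = Σ (k-3)^2·P(K=k)
 = 9·0.25 + 4·0.21 + 1·0.2 + 0·0.19 + 1·0.15
 = 2.25 + 0.84 + 0.2 + 0 + 0.15
 = 3.44

3.44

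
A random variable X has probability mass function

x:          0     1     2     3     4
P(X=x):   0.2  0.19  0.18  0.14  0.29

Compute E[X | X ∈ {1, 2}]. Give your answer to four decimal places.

P(X ∈ {1, 2}) = 0.19 + 0.18 = 0.37.
E[X | X ∈ {1, 2}] = [1·0.19 + 2·0.18] / 0.37
 = 0.55 / 0.37
 = 55/37

1.4865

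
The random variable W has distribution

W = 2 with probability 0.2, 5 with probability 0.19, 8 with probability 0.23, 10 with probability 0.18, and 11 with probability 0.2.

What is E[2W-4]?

E[2W-4] = Σ (2w-4)·P(W=w)
 = 0·0.2 + 6·0.19 + 12·0.23 + 16·0.18 + 18·0.2
 = 0 + 1.14 + 2.76 + 2.88 + 3.6
 = 10.38

10.38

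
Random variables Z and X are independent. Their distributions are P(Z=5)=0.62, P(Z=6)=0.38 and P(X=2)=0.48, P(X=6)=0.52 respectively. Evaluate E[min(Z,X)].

E[min(Z,X)] = Σ_z Σ_x min(z,x) · P(Z=z)P(X=x)
 = 2·0.2976 + 5·0.3224 + 2·0.1824 + 6·0.1976
 = 0.5952 + 1.612 + 0.3648 + 1.1856
 = 3.7576

3.7576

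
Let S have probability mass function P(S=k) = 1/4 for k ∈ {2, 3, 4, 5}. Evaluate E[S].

3.5

E[S] = Σ s·P(S=s)
 = 2·1/4 + 3·1/4 + 4·1/4 + 5·1/4
 = 1/2 + 3/4 + 1 + 5/4
 = 7/2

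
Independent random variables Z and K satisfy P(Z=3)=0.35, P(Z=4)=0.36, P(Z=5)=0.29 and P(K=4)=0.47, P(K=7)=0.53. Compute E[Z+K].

9.53

E[Z+K] = Σ_z Σ_k (z+k) · P(Z=z)P(K=k)
 = 7·0.1645 + 10·0.1855 + 8·0.1692 + 11·0.1908 + 9·0.1363 + 12·0.1537
 = 1.1515 + 1.855 + 1.3536 + 2.0988 + 1.2267 + 1.8444
 = 9.53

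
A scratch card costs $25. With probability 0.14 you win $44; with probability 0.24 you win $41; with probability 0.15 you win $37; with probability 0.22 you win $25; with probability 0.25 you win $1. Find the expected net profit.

2.3

E[payout] = 44·0.14 + 41·0.24 + 37·0.15 + 25·0.22 + 1·0.25
 = 6.16 + 9.84 + 5.55 + 5.5 + 0.25
 = 27.3
Net = 27.3 - 25 = 2.3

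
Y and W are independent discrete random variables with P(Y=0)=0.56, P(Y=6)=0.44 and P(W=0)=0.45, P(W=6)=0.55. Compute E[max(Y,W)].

E[max(Y,W)] = Σ_y Σ_w max(y,w) · P(Y=y)P(W=w)
 = 0·0.252 + 6·0.308 + 6·0.198 + 6·0.242
 = 0 + 1.848 + 1.188 + 1.452
 = 4.488

4.488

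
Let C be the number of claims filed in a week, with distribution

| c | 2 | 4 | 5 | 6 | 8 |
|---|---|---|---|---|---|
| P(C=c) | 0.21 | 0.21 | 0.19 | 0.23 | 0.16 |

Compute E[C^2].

E[C^2] = Σ c^2·P(C=c)
 = 4·0.21 + 16·0.21 + 25·0.19 + 36·0.23 + 64·0.16
 = 0.84 + 3.36 + 4.75 + 8.28 + 10.24
 = 27.47

27.47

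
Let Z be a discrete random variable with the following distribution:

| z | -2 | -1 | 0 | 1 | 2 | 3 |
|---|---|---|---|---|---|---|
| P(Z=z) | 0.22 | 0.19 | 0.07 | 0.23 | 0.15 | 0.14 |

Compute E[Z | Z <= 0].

P(Z <= 0) = 0.22 + 0.19 + 0.07 = 0.48.
E[Z | Z <= 0] = [(-2)·0.22 + (-1)·0.19 + 0·0.07] / 0.48
 = -0.63 / 0.48
 = -21/16

-1.3125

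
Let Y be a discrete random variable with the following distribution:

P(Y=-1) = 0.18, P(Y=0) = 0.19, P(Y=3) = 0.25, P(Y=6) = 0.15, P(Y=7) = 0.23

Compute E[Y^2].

19.1

E[Y^2] = Σ y^2·P(Y=y)
 = 1·0.18 + 0·0.19 + 9·0.25 + 36·0.15 + 49·0.23
 = 0.18 + 0 + 2.25 + 5.4 + 11.27
 = 19.1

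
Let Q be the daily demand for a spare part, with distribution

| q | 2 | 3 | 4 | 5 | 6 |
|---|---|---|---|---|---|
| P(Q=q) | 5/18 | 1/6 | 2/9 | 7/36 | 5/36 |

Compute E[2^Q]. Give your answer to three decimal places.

21.111

E[2^Q] = Σ 2^q·P(Q=q)
 = 4·5/18 + 8·1/6 + 16·2/9 + 32·7/36 + 64·5/36
 = 10/9 + 4/3 + 32/9 + 56/9 + 80/9
 = 190/9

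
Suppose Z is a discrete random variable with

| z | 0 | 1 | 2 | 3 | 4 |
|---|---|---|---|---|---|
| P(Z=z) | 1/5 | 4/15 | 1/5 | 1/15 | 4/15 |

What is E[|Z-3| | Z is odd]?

1.6

P(Z is odd) = 4/15 + 1/15 = 1/3.
E[|Z-3| | Z is odd] = [2·4/15 + 0·1/15] / (1/3)
 = 8/15 / (1/3)
 = 8/5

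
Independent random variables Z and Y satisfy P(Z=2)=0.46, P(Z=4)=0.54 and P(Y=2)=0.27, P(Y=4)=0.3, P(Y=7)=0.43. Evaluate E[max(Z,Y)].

E[max(Z,Y)] = Σ_z Σ_y max(z,y) · P(Z=z)P(Y=y)
 = 2·0.1242 + 4·0.138 + 7·0.1978 + 4·0.1458 + 4·0.162 + 7·0.2322
 = 0.2484 + 0.552 + 1.3846 + 0.5832 + 0.648 + 1.6254
 = 5.0416

5.0416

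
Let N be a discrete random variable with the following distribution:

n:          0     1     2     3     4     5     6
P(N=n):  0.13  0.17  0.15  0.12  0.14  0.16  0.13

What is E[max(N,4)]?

4.42

E[max(N,4)] = Σ max(n,4)·P(N=n)
 = 4·0.13 + 4·0.17 + 4·0.15 + 4·0.12 + 4·0.14 + 5·0.16 + 6·0.13
 = 0.52 + 0.68 + 0.6 + 0.48 + 0.56 + 0.8 + 0.78
 = 4.42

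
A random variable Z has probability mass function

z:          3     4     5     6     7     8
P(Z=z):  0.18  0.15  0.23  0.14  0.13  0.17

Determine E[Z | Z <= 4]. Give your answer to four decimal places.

P(Z <= 4) = 0.18 + 0.15 = 0.33.
E[Z | Z <= 4] = [3·0.18 + 4·0.15] / 0.33
 = 1.14 / 0.33
 = 38/11

3.4545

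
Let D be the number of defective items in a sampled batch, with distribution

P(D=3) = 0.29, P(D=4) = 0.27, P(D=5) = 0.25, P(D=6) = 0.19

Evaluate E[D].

4.34

E[D] = Σ d·P(D=d)
 = 3·0.29 + 4·0.27 + 5·0.25 + 6·0.19
 = 0.87 + 1.08 + 1.25 + 1.14
 = 4.34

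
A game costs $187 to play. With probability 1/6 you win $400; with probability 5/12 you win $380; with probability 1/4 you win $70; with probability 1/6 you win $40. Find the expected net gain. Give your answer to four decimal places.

E[payout] = 400·1/6 + 380·5/12 + 70·1/4 + 40·1/6
 = 200/3 + 475/3 + 35/2 + 20/3
 = 1495/6
Net = 1495/6 - 187 = 373/6

62.1667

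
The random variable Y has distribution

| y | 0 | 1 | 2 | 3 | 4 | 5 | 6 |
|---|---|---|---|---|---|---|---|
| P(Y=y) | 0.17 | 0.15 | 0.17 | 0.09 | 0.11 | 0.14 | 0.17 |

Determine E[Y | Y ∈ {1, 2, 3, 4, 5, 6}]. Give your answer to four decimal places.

P(Y ∈ {1, 2, 3, 4, 5, 6}) = 0.15 + 0.17 + 0.09 + 0.11 + 0.14 + 0.17 = 0.83.
E[Y | Y ∈ {1, 2, 3, 4, 5, 6}] = [1·0.15 + 2·0.17 + 3·0.09 + 4·0.11 + 5·0.14 + 6·0.17] / 0.83
 = 2.92 / 0.83
 = 292/83

3.5181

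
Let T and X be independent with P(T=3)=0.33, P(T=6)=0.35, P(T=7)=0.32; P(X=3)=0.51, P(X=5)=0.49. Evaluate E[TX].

E[TX] = Σ_t Σ_x tx · P(T=t)P(X=x)
 = 9·0.1683 + 15·0.1617 + 18·0.1785 + 30·0.1715 + 21·0.1632 + 35·0.1568
 = 1.5147 + 2.4255 + 3.213 + 5.145 + 3.4272 + 5.488
 = 21.2134

21.2134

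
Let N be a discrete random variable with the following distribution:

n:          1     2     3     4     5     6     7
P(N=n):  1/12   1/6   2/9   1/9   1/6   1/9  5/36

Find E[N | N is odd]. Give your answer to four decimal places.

P(N is odd) = 1/12 + 2/9 + 1/6 + 5/36 = 11/18.
E[N | N is odd] = [1·1/12 + 3·2/9 + 5·1/6 + 7·5/36] / (11/18)
 = 23/9 / (11/18)
 = 46/11

4.1818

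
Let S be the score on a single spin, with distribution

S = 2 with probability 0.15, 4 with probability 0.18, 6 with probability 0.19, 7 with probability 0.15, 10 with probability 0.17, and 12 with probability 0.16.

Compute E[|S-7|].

2.79

E[|S-7|] = Σ |s-7|·P(S=s)
 = 5·0.15 + 3·0.18 + 1·0.19 + 0·0.15 + 3·0.17 + 5·0.16
 = 0.75 + 0.54 + 0.19 + 0 + 0.51 + 0.8
 = 2.79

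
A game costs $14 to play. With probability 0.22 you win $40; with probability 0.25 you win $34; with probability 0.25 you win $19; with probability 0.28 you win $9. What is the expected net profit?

E[payout] = 40·0.22 + 34·0.25 + 19·0.25 + 9·0.28
 = 8.8 + 8.5 + 4.75 + 2.52
 = 24.57
Net = 24.57 - 14 = 10.57

10.57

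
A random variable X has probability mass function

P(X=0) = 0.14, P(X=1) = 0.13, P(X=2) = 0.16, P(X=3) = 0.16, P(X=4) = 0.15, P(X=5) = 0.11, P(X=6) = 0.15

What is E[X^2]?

E[X^2] = Σ x^2·P(X=x)
 = 0·0.14 + 1·0.13 + 4·0.16 + 9·0.16 + 16·0.15 + 25·0.11 + 36·0.15
 = 0 + 0.13 + 0.64 + 1.44 + 2.4 + 2.75 + 5.4
 = 12.76

12.76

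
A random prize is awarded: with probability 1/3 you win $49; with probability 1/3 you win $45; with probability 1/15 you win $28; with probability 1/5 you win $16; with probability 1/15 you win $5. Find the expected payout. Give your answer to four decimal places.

36.7333

E[payout] = 49·1/3 + 45·1/3 + 28·1/15 + 16·1/5 + 5·1/15
 = 49/3 + 15 + 28/15 + 16/5 + 1/3
 = 551/15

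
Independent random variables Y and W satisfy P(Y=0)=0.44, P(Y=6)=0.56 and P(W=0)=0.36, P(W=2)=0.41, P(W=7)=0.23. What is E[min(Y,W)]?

E[min(Y,W)] = Σ_y Σ_w min(y,w) · P(Y=y)P(W=w)
 = 0·0.1584 + 0·0.1804 + 0·0.1012 + 0·0.2016 + 2·0.2296 + 6·0.1288
 = 0 + 0 + 0 + 0 + 0.4592 + 0.7728
 = 1.232

1.232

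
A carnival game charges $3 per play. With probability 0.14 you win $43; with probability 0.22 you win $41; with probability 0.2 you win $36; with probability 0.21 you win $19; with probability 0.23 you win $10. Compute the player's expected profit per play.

25.53

E[payout] = 43·0.14 + 41·0.22 + 36·0.2 + 19·0.21 + 10·0.23
 = 6.02 + 9.02 + 7.2 + 3.99 + 2.3
 = 28.53
Net = 28.53 - 3 = 25.53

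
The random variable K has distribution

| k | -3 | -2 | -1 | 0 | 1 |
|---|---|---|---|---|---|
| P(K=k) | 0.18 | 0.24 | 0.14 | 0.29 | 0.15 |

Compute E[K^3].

E[K^3] = Σ k^3·P(K=k)
 = (-27)·0.18 + (-8)·0.24 + (-1)·0.14 + 0·0.29 + 1·0.15
 = (-4.86) + (-1.92) + (-0.14) + 0 + 0.15
 = -6.77

-6.77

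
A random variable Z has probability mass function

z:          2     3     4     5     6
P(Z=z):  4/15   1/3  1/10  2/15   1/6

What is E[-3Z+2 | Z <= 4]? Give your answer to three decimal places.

P(Z <= 4) = 4/15 + 1/3 + 1/10 = 7/10.
E[-3Z+2 | Z <= 4] = [(-4)·4/15 + (-7)·1/3 + (-10)·1/10] / (7/10)
 = -22/5 / (7/10)
 = -44/7

-6.286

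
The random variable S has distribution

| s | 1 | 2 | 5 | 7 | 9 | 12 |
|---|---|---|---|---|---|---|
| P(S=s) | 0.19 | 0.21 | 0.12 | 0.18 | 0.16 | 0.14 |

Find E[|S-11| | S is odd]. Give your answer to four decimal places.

P(S is odd) = 0.19 + 0.12 + 0.18 + 0.16 = 0.65.
E[|S-11| | S is odd] = [10·0.19 + 6·0.12 + 4·0.18 + 2·0.16] / 0.65
 = 3.66 / 0.65
 = 366/65

5.6308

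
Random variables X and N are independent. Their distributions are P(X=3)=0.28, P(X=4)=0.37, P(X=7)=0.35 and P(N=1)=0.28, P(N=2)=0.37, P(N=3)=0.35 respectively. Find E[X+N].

6.84

E[X+N] = Σ_x Σ_n (x+n) · P(X=x)P(N=n)
 = 4·0.0784 + 5·0.1036 + 6·0.098 + 5·0.1036 + 6·0.1369 + 7·0.1295 + 8·0.098 + 9·0.1295 + 10·0.1225
 = 0.3136 + 0.518 + 0.588 + 0.518 + 0.8214 + 0.9065 + 0.784 + 1.1655 + 1.225
 = 6.84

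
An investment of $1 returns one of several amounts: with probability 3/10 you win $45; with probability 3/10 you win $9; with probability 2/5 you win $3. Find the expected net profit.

E[payout] = 45·3/10 + 9·3/10 + 3·2/5
 = 27/2 + 27/10 + 6/5
 = 87/5
Net = 87/5 - 1 = 82/5

16.4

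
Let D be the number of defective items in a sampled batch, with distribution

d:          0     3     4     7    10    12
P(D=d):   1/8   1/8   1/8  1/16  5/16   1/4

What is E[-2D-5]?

-19.875

E[-2D-5] = Σ (-2d-5)·P(D=d)
 = (-5)·1/8 + (-11)·1/8 + (-13)·1/8 + (-19)·1/16 + (-25)·5/16 + (-29)·1/4
 = (-5/8) + (-11/8) + (-13/8) + (-19/16) + (-125/16) + (-29/4)
 = -159/8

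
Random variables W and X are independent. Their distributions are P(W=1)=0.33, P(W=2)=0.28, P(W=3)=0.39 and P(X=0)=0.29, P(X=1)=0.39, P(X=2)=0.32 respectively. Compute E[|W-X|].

1.2412

E[|W-X|] = Σ_w Σ_x |w-x| · P(W=w)P(X=x)
 = 1·0.0957 + 0·0.1287 + 1·0.1056 + 2·0.0812 + 1·0.1092 + 0·0.0896 + 3·0.1131 + 2·0.1521 + 1·0.1248
 = 0.0957 + 0 + 0.1056 + 0.1624 + 0.1092 + 0 + 0.3393 + 0.3042 + 0.1248
 = 1.2412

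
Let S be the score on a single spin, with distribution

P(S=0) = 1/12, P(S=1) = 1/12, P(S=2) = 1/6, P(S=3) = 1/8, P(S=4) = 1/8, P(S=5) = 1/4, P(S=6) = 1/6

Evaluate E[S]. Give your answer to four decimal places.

3.5417

E[S] = Σ s·P(S=s)
 = 0·1/12 + 1·1/12 + 2·1/6 + 3·1/8 + 4·1/8 + 5·1/4 + 6·1/6
 = 0 + 1/12 + 1/3 + 3/8 + 1/2 + 5/4 + 1
 = 85/24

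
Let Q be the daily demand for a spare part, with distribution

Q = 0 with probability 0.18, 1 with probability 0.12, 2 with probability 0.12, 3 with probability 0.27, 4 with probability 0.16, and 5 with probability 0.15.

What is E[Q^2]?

E[Q^2] = Σ q^2·P(Q=q)
 = 0·0.18 + 1·0.12 + 4·0.12 + 9·0.27 + 16·0.16 + 25·0.15
 = 0 + 0.12 + 0.48 + 2.43 + 2.56 + 3.75
 = 9.34

9.34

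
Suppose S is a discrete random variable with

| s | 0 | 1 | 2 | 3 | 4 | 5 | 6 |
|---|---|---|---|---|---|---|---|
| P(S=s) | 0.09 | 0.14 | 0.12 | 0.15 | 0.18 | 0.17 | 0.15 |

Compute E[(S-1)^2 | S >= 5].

P(S >= 5) = 0.17 + 0.15 = 0.32.
E[(S-1)^2 | S >= 5] = [16·0.17 + 25·0.15] / 0.32
 = 6.47 / 0.32
 = 647/32

20.21875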